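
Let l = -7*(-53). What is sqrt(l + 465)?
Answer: 2*sqrt(209) ≈ 28.914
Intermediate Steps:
l = 371
sqrt(l + 465) = sqrt(371 + 465) = sqrt(836) = 2*sqrt(209)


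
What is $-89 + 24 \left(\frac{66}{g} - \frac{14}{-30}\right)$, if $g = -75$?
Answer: $- \frac{2473}{25} \approx -98.92$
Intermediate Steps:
$-89 + 24 \left(\frac{66}{g} - \frac{14}{-30}\right) = -89 + 24 \left(\frac{66}{-75} - \frac{14}{-30}\right) = -89 + 24 \left(66 \left(- \frac{1}{75}\right) - - \frac{7}{15}\right) = -89 + 24 \left(- \frac{22}{25} + \frac{7}{15}\right) = -89 + 24 \left(- \frac{31}{75}\right) = -89 - \frac{248}{25} = - \frac{2473}{25}$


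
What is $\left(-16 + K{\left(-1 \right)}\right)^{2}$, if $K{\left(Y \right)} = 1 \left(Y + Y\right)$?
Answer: $324$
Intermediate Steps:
$K{\left(Y \right)} = 2 Y$ ($K{\left(Y \right)} = 1 \cdot 2 Y = 2 Y$)
$\left(-16 + K{\left(-1 \right)}\right)^{2} = \left(-16 + 2 \left(-1\right)\right)^{2} = \left(-16 - 2\right)^{2} = \left(-18\right)^{2} = 324$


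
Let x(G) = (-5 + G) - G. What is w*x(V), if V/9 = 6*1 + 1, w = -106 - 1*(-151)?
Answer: -225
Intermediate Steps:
w = 45 (w = -106 + 151 = 45)
V = 63 (V = 9*(6*1 + 1) = 9*(6 + 1) = 9*7 = 63)
x(G) = -5
w*x(V) = 45*(-5) = -225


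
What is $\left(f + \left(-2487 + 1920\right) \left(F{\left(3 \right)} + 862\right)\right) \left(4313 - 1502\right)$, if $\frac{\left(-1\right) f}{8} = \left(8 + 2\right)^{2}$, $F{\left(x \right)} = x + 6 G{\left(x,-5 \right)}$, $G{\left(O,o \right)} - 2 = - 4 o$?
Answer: $-1591304289$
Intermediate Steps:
$G{\left(O,o \right)} = 2 - 4 o$
$F{\left(x \right)} = 132 + x$ ($F{\left(x \right)} = x + 6 \left(2 - -20\right) = x + 6 \left(2 + 20\right) = x + 6 \cdot 22 = x + 132 = 132 + x$)
$f = -800$ ($f = - 8 \left(8 + 2\right)^{2} = - 8 \cdot 10^{2} = \left(-8\right) 100 = -800$)
$\left(f + \left(-2487 + 1920\right) \left(F{\left(3 \right)} + 862\right)\right) \left(4313 - 1502\right) = \left(-800 + \left(-2487 + 1920\right) \left(\left(132 + 3\right) + 862\right)\right) \left(4313 - 1502\right) = \left(-800 - 567 \left(135 + 862\right)\right) 2811 = \left(-800 - 565299\right) 2811 = \left(-566099\right) 2811 = -1591304289$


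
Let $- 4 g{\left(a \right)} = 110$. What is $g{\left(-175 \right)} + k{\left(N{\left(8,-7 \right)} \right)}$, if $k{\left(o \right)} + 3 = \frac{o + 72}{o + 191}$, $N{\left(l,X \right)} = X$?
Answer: $- \frac{5547}{184} \approx -30.147$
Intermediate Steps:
$k{\left(o \right)} = -3 + \frac{72 + o}{191 + o}$ ($k{\left(o \right)} = -3 + \frac{o + 72}{o + 191} = -3 + \frac{72 + o}{191 + o}$)
$g{\left(a \right)} = - \frac{55}{2}$ ($g{\left(a \right)} = \left(- \frac{1}{4}\right) 110 = - \frac{55}{2}$)
$g{\left(-175 \right)} + k{\left(N{\left(8,-7 \right)} \right)} = - \frac{55}{2} + \frac{-501 - -14}{191 - 7} = - \frac{55}{2} + \frac{-501 + 14}{184} = - \frac{55}{2} + \frac{1}{184} \left(-487\right) = - \frac{55}{2} - \frac{487}{184} = - \frac{5547}{184}$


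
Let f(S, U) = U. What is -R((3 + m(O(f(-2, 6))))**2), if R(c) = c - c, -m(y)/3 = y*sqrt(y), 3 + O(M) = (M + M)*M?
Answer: 0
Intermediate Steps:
O(M) = -3 + 2*M**2 (O(M) = -3 + (M + M)*M = -3 + (2*M)*M = -3 + 2*M**2)
m(y) = -3*y**(3/2) (m(y) = -3*y*sqrt(y) = -3*y**(3/2))
R(c) = 0
-R((3 + m(O(f(-2, 6))))**2) = -1*0 = 0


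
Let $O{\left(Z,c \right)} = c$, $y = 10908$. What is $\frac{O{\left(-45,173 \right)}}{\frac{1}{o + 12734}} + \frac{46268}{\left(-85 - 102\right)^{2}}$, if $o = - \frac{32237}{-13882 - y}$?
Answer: $\frac{1909920531794509}{866881510} \approx 2.2032 \cdot 10^{6}$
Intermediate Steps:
$o = \frac{32237}{24790}$ ($o = - \frac{32237}{-13882 - 10908} = - \frac{32237}{-24790} = \left(-32237\right) \left(- \frac{1}{24790}\right) = \frac{32237}{24790} \approx 1.3004$)
$\frac{O{\left(-45,173 \right)}}{\frac{1}{o + 12734}} + \frac{46268}{\left(-85 - 102\right)^{2}} = \frac{173}{\frac{1}{\frac{32237}{24790} + 12734}} + \frac{46268}{\left(-85 - 102\right)^{2}} = \frac{173}{\frac{1}{\frac{315708097}{24790}}} + \frac{46268}{\left(-187\right)^{2}} = \frac{173}{\frac{24790}{315708097}} + \frac{46268}{34969} = 173 \cdot \frac{315708097}{24790} + 46268 \cdot \frac{1}{34969} = \frac{54617500781}{24790} + \frac{46268}{34969} = \frac{1909920531794509}{866881510}$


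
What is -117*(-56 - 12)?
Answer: 7956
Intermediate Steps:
-117*(-56 - 12) = -117*(-68) = 7956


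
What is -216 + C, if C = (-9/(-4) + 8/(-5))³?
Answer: -1725803/8000 ≈ -215.73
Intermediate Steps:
C = 2197/8000 (C = (-9*(-¼) + 8*(-⅕))³ = (9/4 - 8/5)³ = (13/20)³ = 2197/8000 ≈ 0.27462)
-216 + C = -216 + 2197/8000 = -1725803/8000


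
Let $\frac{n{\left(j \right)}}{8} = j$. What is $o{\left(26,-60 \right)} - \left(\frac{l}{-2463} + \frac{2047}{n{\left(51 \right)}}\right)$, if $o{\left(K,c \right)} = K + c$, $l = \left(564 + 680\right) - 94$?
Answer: $- \frac{12913099}{334968} \approx -38.55$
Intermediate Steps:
$n{\left(j \right)} = 8 j$
$l = 1150$ ($l = 1244 - 94 = 1150$)
$o{\left(26,-60 \right)} - \left(\frac{l}{-2463} + \frac{2047}{n{\left(51 \right)}}\right) = \left(26 - 60\right) - \left(\frac{1150}{-2463} + \frac{2047}{8 \cdot 51}\right) = -34 - \left(1150 \left(- \frac{1}{2463}\right) + \frac{2047}{408}\right) = -34 - \left(- \frac{1150}{2463} + 2047 \cdot \frac{1}{408}\right) = -34 - \left(- \frac{1150}{2463} + \frac{2047}{408}\right) = -34 - \frac{1524187}{334968} = - \frac{12913099}{334968}$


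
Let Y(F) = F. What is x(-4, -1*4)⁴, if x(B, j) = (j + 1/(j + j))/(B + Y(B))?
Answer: 1185921/16777216 ≈ 0.070686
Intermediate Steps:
x(B, j) = (j + 1/(2*j))/(2*B) (x(B, j) = (j + 1/(j + j))/(B + B) = (j + 1/(2*j))/((2*B)) = (j + 1/(2*j))*(1/(2*B)) = (j + 1/(2*j))/(2*B))
x(-4, -1*4)⁴ = ((¼)*(1 + 2*(-1*4)²)/(-4*(-1*4)))⁴ = ((¼)*(-¼)*(1 + 2*(-4)²)/(-4))⁴ = ((¼)*(-¼)*(-¼)*(1 + 2*16))⁴ = ((¼)*(-¼)*(-¼)*(1 + 32))⁴ = ((¼)*(-¼)*(-¼)*33)⁴ = (33/64)⁴ = 1185921/16777216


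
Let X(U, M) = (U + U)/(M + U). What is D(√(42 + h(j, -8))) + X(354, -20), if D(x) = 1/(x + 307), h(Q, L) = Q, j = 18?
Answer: 33394175/15729563 - 2*√15/94189 ≈ 2.1229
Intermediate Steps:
X(U, M) = 2*U/(M + U) (X(U, M) = (2*U)/(M + U) = 2*U/(M + U))
D(x) = 1/(307 + x)
D(√(42 + h(j, -8))) + X(354, -20) = 1/(307 + √(42 + 18)) + 2*354/(-20 + 354) = 1/(307 + √60) + 2*354/334 = 1/(307 + 2*√15) + 2*354*(1/334) = 1/(307 + 2*√15) + 354/167 = 354/167 + 1/(307 + 2*√15)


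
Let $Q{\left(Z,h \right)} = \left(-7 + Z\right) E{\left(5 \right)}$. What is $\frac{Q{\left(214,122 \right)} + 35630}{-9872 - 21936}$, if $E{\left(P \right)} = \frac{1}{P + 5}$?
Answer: $- \frac{356507}{318080} \approx -1.1208$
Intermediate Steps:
$E{\left(P \right)} = \frac{1}{5 + P}$
$Q{\left(Z,h \right)} = - \frac{7}{10} + \frac{Z}{10}$ ($Q{\left(Z,h \right)} = \frac{-7 + Z}{5 + 5} = \frac{-7 + Z}{10} = \left(-7 + Z\right) \frac{1}{10} = - \frac{7}{10} + \frac{Z}{10}$)
$\frac{Q{\left(214,122 \right)} + 35630}{-9872 - 21936} = \frac{\left(- \frac{7}{10} + \frac{1}{10} \cdot 214\right) + 35630}{-9872 - 21936} = \frac{\left(- \frac{7}{10} + \frac{107}{5}\right) + 35630}{-31808} = \left(\frac{207}{10} + 35630\right) \left(- \frac{1}{31808}\right) = \frac{356507}{10} \left(- \frac{1}{31808}\right) = - \frac{356507}{318080}$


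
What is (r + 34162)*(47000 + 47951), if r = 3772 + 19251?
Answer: 5429772935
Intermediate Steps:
r = 23023
(r + 34162)*(47000 + 47951) = (23023 + 34162)*(47000 + 47951) = 57185*94951 = 5429772935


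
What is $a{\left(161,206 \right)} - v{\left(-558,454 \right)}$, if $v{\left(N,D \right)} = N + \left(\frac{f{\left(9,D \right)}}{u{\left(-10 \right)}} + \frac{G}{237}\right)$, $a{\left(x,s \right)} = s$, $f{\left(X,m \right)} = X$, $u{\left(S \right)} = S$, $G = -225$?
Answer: $\frac{605021}{790} \approx 765.85$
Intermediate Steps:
$v{\left(N,D \right)} = - \frac{1461}{790} + N$ ($v{\left(N,D \right)} = N + \left(\frac{9}{-10} - \frac{225}{237}\right) = N + \left(9 \left(- \frac{1}{10}\right) - \frac{75}{79}\right) = N - \frac{1461}{790} = - \frac{1461}{790} + N$)
$a{\left(161,206 \right)} - v{\left(-558,454 \right)} = 206 - \left(- \frac{1461}{790} - 558\right) = 206 - - \frac{442281}{790} = 206 + \frac{442281}{790} = \frac{605021}{790}$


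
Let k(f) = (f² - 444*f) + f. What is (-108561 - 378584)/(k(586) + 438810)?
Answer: -487145/522608 ≈ -0.93214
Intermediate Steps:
k(f) = f² - 443*f
(-108561 - 378584)/(k(586) + 438810) = (-108561 - 378584)/(586*(-443 + 586) + 438810) = -487145/(586*143 + 438810) = -487145/(83798 + 438810) = -487145/522608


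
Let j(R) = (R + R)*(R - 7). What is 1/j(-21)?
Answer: 1/1176 ≈ 0.00085034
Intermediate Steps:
j(R) = 2*R*(-7 + R) (j(R) = (2*R)*(-7 + R) = 2*R*(-7 + R))
1/j(-21) = 1/(2*(-21)*(-7 - 21)) = 1/(2*(-21)*(-28)) = 1/1176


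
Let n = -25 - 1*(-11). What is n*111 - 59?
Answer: -1613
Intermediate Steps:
n = -14 (n = -25 + 11 = -14)
n*111 - 59 = -14*111 - 59 = -1554 - 59 = -1613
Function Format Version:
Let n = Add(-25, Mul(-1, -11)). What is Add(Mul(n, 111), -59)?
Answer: -1613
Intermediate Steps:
n = -14 (n = Add(-25, 11) = -14)
Add(Mul(n, 111), -59) = Add(Mul(-14, 111), -59) = Add(-1554, -59) = -1613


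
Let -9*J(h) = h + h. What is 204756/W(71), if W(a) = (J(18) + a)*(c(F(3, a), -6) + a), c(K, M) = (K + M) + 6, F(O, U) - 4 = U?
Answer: 102378/4891 ≈ 20.932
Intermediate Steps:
F(O, U) = 4 + U
J(h) = -2*h/9 (J(h) = -(h + h)/9 = -2*h/9)
c(K, M) = 6 + K + M
W(a) = (-4 + a)*(4 + 2*a) (W(a) = (-2/9*18 + a)*((6 + (4 + a) - 6) + a) = (-4 + a)*((4 + a) + a) = (-4 + a)*(4 + 2*a))
204756/W(71) = 204756/(-16 - 4*71 + 2*71²) = 204756/(-16 - 284 + 2*5041) = 204756/(-16 - 284 + 10082) = 204756/9782 = 204756*(1/9782) = 102378/4891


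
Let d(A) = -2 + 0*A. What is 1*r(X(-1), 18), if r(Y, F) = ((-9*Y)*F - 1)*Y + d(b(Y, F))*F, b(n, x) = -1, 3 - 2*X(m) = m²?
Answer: -199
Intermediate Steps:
X(m) = 3/2 - m²/2
d(A) = -2 (d(A) = -2 + 0 = -2)
r(Y, F) = -2*F + Y*(-1 - 9*F*Y) (r(Y, F) = ((-9*Y)*F - 1)*Y - 2*F = (-9*F*Y - 1)*Y - 2*F = (-1 - 9*F*Y)*Y - 2*F = Y*(-1 - 9*F*Y) - 2*F = -2*F + Y*(-1 - 9*F*Y))
1*r(X(-1), 18) = 1*(-(3/2 - ½*(-1)²) - 2*18 - 9*18*(3/2 - ½*(-1)²)²) = 1*(-(3/2 - ½*1) - 36 - 9*18*(3/2 - ½*1)²) = 1*(-(3/2 - ½) - 36 - 9*18*(3/2 - ½)²) = 1*(-1*1 - 36 - 9*18*1²) = 1*(-1 - 36 - 9*18*1) = 1*(-1 - 36 - 162) = 1*(-199) = -199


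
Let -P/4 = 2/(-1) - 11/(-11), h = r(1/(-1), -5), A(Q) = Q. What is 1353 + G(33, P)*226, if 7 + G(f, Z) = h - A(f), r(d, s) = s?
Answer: -8817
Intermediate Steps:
h = -5
P = 4 (P = -4*(2/(-1) - 11/(-11)) = -4*(2*(-1) - 11*(-1/11)) = -4*(-2 + 1) = -4*(-1) = 4)
G(f, Z) = -12 - f (G(f, Z) = -7 + (-5 - f) = -12 - f)
1353 + G(33, P)*226 = 1353 + (-12 - 1*33)*226 = 1353 + (-12 - 33)*226 = 1353 - 45*226 = 1353 - 10170 = -8817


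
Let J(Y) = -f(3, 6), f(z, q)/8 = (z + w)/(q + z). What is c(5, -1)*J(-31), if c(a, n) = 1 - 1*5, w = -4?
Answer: -32/9 ≈ -3.5556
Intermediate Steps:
f(z, q) = 8*(-4 + z)/(q + z) (f(z, q) = 8*((z - 4)/(q + z)) = 8*((-4 + z)/(q + z)) = 8*(-4 + z)/(q + z))
J(Y) = 8/9 (J(Y) = -8*(-4 + 3)/(6 + 3) = -8*(-1)/9 = -1*(-8/9) = 8/9)
c(a, n) = -4 (c(a, n) = 1 - 5 = -4)
c(5, -1)*J(-31) = -4*8/9 = -32/9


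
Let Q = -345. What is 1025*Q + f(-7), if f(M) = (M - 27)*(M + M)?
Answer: -353149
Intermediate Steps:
f(M) = 2*M*(-27 + M) (f(M) = (-27 + M)*(2*M) = 2*M*(-27 + M))
1025*Q + f(-7) = 1025*(-345) + 2*(-7)*(-27 - 7) = -353625 + 2*(-7)*(-34) = -353625 + 476 = -353149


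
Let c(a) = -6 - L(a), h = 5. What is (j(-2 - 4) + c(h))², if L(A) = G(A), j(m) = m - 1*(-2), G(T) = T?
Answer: 225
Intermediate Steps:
j(m) = 2 + m (j(m) = m + 2 = 2 + m)
L(A) = A
c(a) = -6 - a
(j(-2 - 4) + c(h))² = ((2 + (-2 - 4)) + (-6 - 1*5))² = ((2 - 6) + (-6 - 5))² = (-4 - 11)² = (-15)² = 225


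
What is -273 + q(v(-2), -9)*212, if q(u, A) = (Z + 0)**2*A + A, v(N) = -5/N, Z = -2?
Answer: -9813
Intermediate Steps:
q(u, A) = 5*A (q(u, A) = (-2 + 0)**2*A + A = (-2)**2*A + A = 4*A + A = 5*A)
-273 + q(v(-2), -9)*212 = -273 + (5*(-9))*212 = -273 - 45*212 = -273 - 9540 = -9813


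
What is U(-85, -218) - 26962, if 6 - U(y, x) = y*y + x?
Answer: -33963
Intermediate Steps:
U(y, x) = 6 - x - y**2 (U(y, x) = 6 - (y*y + x) = 6 - (y**2 + x) = 6 - (x + y**2) = 6 + (-x - y**2) = 6 - x - y**2)
U(-85, -218) - 26962 = (6 - 1*(-218) - 1*(-85)**2) - 26962 = (6 + 218 - 1*7225) - 26962 = (6 + 218 - 7225) - 26962 = -7001 - 26962 = -33963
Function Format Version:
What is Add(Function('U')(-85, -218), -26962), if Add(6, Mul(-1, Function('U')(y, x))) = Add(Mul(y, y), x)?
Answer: -33963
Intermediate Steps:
Function('U')(y, x) = Add(6, Mul(-1, x), Mul(-1, Pow(y, 2))) (Function('U')(y, x) = Add(6, Mul(-1, Add(Mul(y, y), x))) = Add(6, Mul(-1, Add(Pow(y, 2), x))) = Add(6, Mul(-1, Add(x, Pow(y, 2)))) = Add(6, Add(Mul(-1, x), Mul(-1, Pow(y, 2)))) = Add(6, Mul(-1, x), Mul(-1, Pow(y, 2))))
Add(Function('U')(-85, -218), -26962) = Add(Add(6, Mul(-1, -218), Mul(-1, Pow(-85, 2))), -26962) = Add(Add(6, 218, Mul(-1, 7225)), -26962) = Add(Add(6, 218, -7225), -26962) = Add(-7001, -26962) = -33963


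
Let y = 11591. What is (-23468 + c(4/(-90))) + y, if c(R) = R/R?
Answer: -11876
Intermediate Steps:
c(R) = 1
(-23468 + c(4/(-90))) + y = (-23468 + 1) + 11591 = -23467 + 11591 = -11876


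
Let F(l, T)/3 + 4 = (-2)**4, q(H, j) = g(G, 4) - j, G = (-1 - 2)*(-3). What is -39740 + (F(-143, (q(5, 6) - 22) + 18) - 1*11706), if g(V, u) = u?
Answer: -51410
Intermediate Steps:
G = 9 (G = -3*(-3) = 9)
q(H, j) = 4 - j
F(l, T) = 36 (F(l, T) = -12 + 3*(-2)**4 = -12 + 3*16 = -12 + 48 = 36)
-39740 + (F(-143, (q(5, 6) - 22) + 18) - 1*11706) = -39740 + (36 - 1*11706) = -39740 + (36 - 11706) = -39740 - 11670 = -51410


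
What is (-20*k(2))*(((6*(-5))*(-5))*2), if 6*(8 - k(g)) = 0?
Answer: -48000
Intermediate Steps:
k(g) = 8 (k(g) = 8 - 1/6*0 = 8 + 0 = 8)
(-20*k(2))*(((6*(-5))*(-5))*2) = (-20*8)*(((6*(-5))*(-5))*2) = -160*(-30*(-5))*2 = -24000*2 = -160*300 = -48000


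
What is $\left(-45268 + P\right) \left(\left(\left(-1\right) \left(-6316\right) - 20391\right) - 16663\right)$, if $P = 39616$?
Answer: $173731176$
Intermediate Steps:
$\left(-45268 + P\right) \left(\left(\left(-1\right) \left(-6316\right) - 20391\right) - 16663\right) = \left(-45268 + 39616\right) \left(\left(\left(-1\right) \left(-6316\right) - 20391\right) - 16663\right) = - 5652 \left(\left(6316 - 20391\right) - 16663\right) = - 5652 \left(-14075 - 16663\right) = \left(-5652\right) \left(-30738\right) = 173731176$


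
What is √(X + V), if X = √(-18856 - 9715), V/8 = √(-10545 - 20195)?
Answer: √I*√(√28571 + 16*√7685) ≈ 28.033 + 28.033*I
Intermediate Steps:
V = 16*I*√7685 (V = 8*√(-10545 - 20195) = 8*√(-30740) = 8*(2*I*√7685) = 16*I*√7685 ≈ 1402.6*I)
X = I*√28571 (X = √(-28571) = I*√28571 ≈ 169.03*I)
√(X + V) = √(I*√28571 + 16*I*√7685)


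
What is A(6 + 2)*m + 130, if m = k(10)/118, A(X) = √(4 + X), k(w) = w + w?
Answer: 130 + 20*√3/59 ≈ 130.59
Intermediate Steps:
k(w) = 2*w
m = 10/59 (m = (2*10)/118 = 20*(1/118) = 10/59 ≈ 0.16949)
A(6 + 2)*m + 130 = √(4 + (6 + 2))*(10/59) + 130 = √(4 + 8)*(10/59) + 130 = √12*(10/59) + 130 = (2*√3)*(10/59) + 130 = 20*√3/59 + 130 = 130 + 20*√3/59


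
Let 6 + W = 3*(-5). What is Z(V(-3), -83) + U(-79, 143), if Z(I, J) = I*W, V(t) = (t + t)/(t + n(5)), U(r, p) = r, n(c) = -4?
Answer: -97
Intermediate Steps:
W = -21 (W = -6 + 3*(-5) = -6 - 15 = -21)
V(t) = 2*t/(-4 + t) (V(t) = (t + t)/(t - 4) = (2*t)/(-4 + t) = 2*t/(-4 + t))
Z(I, J) = -21*I (Z(I, J) = I*(-21) = -21*I)
Z(V(-3), -83) + U(-79, 143) = -42*(-3)/(-4 - 3) - 79 = -42*(-3)/(-7) - 79 = -42*(-3)*(-1)/7 - 79 = -21*6/7 - 79 = -18 - 79 = -97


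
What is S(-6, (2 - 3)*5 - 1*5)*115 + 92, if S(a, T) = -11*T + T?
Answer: 11592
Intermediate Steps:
S(a, T) = -10*T
S(-6, (2 - 3)*5 - 1*5)*115 + 92 = -10*((2 - 3)*5 - 1*5)*115 + 92 = -10*(-1*5 - 5)*115 + 92 = -10*(-5 - 5)*115 + 92 = -10*(-10)*115 + 92 = 100*115 + 92 = 11500 + 92 = 11592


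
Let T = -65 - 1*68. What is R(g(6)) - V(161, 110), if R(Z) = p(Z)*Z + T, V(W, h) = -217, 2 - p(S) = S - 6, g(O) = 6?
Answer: 96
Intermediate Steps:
p(S) = 8 - S (p(S) = 2 - (S - 6) = 2 - (-6 + S) = 2 + (6 - S) = 8 - S)
T = -133 (T = -65 - 68 = -133)
R(Z) = -133 + Z*(8 - Z) (R(Z) = (8 - Z)*Z - 133 = Z*(8 - Z) - 133 = -133 + Z*(8 - Z))
R(g(6)) - V(161, 110) = (-133 - 1*6*(-8 + 6)) - 1*(-217) = (-133 - 1*6*(-2)) + 217 = (-133 + 12) + 217 = -121 + 217 = 96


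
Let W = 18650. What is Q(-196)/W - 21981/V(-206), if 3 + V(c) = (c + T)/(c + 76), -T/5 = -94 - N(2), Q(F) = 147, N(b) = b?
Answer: 13323258027/3095900 ≈ 4303.5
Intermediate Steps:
T = 480 (T = -5*(-94 - 1*2) = -5*(-94 - 2) = -5*(-96) = 480)
V(c) = -3 + (480 + c)/(76 + c) (V(c) = -3 + (c + 480)/(c + 76) = -3 + (480 + c)/(76 + c))
Q(-196)/W - 21981/V(-206) = 147/18650 - 21981*(76 - 206)/(2*(126 - 1*(-206))) = 147*(1/18650) - 21981*(-65/(126 + 206)) = 147/18650 - 21981/(2*(-1/130)*332) = 147/18650 - 21981/(-332/65) = 147/18650 - 21981*(-65/332) = 147/18650 + 1428765/332 = 13323258027/3095900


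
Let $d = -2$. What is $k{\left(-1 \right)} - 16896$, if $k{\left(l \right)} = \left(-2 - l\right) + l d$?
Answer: $-16895$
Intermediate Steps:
$k{\left(l \right)} = -2 - 3 l$ ($k{\left(l \right)} = \left(-2 - l\right) + l \left(-2\right) = \left(-2 - l\right) - 2 l = -2 - 3 l$)
$k{\left(-1 \right)} - 16896 = \left(-2 - -3\right) - 16896 = \left(-2 + 3\right) - 16896 = 1 - 16896 = -16895$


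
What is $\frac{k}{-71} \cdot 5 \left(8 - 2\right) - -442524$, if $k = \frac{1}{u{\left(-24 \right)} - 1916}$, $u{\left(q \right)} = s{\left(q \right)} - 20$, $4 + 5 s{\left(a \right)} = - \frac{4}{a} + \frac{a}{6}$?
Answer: $\frac{1826304071808}{4127017} \approx 4.4252 \cdot 10^{5}$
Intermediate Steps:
$s{\left(a \right)} = - \frac{4}{5} - \frac{4}{5 a} + \frac{a}{30}$ ($s{\left(a \right)} = - \frac{4}{5} + \frac{- \frac{4}{a} + \frac{a}{6}}{5} = - \frac{4}{5} + \left(- \frac{4}{5 a} + \frac{a}{30}\right) = - \frac{4}{5} - \frac{4}{5 a} + \frac{a}{30}$)
$u{\left(q \right)} = -20 + \frac{-24 + q \left(-24 + q\right)}{30 q}$ ($u{\left(q \right)} = \frac{-24 + q \left(-24 + q\right)}{30 q} - 20 = -20 + \frac{-24 + q \left(-24 + q\right)}{30 q}$)
$k = - \frac{30}{58127}$ ($k = \frac{1}{\frac{-24 + \left(-24\right)^{2} - -14976}{30 \left(-24\right)} - 1916} = \frac{1}{\frac{1}{30} \left(- \frac{1}{24}\right) \left(-24 + 576 + 14976\right) - 1916} = \frac{1}{\frac{1}{30} \left(- \frac{1}{24}\right) 15528 - 1916} = \frac{1}{- \frac{647}{30} - 1916} = \frac{1}{- \frac{58127}{30}} = - \frac{30}{58127} \approx -0.00051611$)
$\frac{k}{-71} \cdot 5 \left(8 - 2\right) - -442524 = - \frac{30}{58127 \left(-71\right)} 5 \left(8 - 2\right) - -442524 = \left(- \frac{30}{58127}\right) \left(- \frac{1}{71}\right) 5 \cdot 6 + 442524 = \frac{30}{4127017} \cdot 30 + 442524 = \frac{900}{4127017} + 442524 = \frac{1826304071808}{4127017}$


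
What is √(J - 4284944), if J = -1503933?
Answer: I*√5788877 ≈ 2406.0*I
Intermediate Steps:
√(J - 4284944) = √(-1503933 - 4284944) = √(-5788877) = I*√5788877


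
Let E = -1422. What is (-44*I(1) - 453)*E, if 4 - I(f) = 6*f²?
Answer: 519030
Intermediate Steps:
I(f) = 4 - 6*f²
(-44*I(1) - 453)*E = (-44*(4 - 6*1²) - 453)*(-1422) = (-44*(4 - 6*1) - 453)*(-1422) = (-44*(4 - 6) - 453)*(-1422) = (-44*(-2) - 453)*(-1422) = (88 - 453)*(-1422) = -365*(-1422) = 519030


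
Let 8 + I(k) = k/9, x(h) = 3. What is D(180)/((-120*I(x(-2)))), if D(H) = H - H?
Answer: 0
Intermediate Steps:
I(k) = -8 + k/9
D(H) = 0
D(180)/((-120*I(x(-2)))) = 0/((-120*(-8 + (⅑)*3))) = 0/((-120*(-8 + ⅓))) = 0/((-120*(-23/3))) = 0/920 = 0*(1/920) = 0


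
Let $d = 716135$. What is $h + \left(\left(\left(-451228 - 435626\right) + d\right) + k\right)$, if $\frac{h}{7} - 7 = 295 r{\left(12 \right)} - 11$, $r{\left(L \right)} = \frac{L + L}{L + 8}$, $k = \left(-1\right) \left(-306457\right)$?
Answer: $138188$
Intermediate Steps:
$k = 306457$
$r{\left(L \right)} = \frac{2 L}{8 + L}$
$h = 2450$ ($h = 49 + 7 \left(295 \cdot 2 \cdot 12 \frac{1}{8 + 12} - 11\right) = 49 + 7 \left(295 \cdot 2 \cdot 12 \cdot \frac{1}{20} - 11\right) = 49 + 7 \left(295 \cdot \frac{6}{5} - 11\right) = 49 + 7 \left(354 - 11\right) = 49 + 7 \cdot 343 = 49 + 2401 = 2450$)
$h + \left(\left(\left(-451228 - 435626\right) + d\right) + k\right) = 2450 + \left(\left(\left(-451228 - 435626\right) + 716135\right) + 306457\right) = 2450 + \left(\left(-886854 + 716135\right) + 306457\right) = 2450 + \left(-170719 + 306457\right) = 2450 + 135738 = 138188$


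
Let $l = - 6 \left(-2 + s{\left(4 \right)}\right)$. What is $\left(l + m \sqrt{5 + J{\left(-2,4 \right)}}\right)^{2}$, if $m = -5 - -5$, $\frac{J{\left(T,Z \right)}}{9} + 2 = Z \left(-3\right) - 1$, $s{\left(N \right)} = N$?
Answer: $144$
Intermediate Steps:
$J{\left(T,Z \right)} = -27 - 27 Z$ ($J{\left(T,Z \right)} = -18 + 9 \left(Z \left(-3\right) - 1\right) = -18 + 9 \left(- 3 Z - 1\right) = -18 + 9 \left(-1 - 3 Z\right) = -18 - \left(9 + 27 Z\right) = -27 - 27 Z$)
$m = 0$ ($m = -5 + 5 = 0$)
$l = -12$ ($l = - 6 \left(-2 + 4\right) = \left(-6\right) 2 = -12$)
$\left(l + m \sqrt{5 + J{\left(-2,4 \right)}}\right)^{2} = \left(-12 + 0 \sqrt{5 - 135}\right)^{2} = \left(-12 + 0 \sqrt{-130}\right)^{2} = \left(-12 + 0 i \sqrt{130}\right)^{2} = \left(-12 + 0\right)^{2} = \left(-12\right)^{2} = 144$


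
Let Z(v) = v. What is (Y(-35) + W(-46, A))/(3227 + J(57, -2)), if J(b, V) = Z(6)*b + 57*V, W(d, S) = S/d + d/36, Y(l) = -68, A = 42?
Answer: -29059/1430370 ≈ -0.020316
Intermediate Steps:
W(d, S) = d/36 + S/d (W(d, S) = S/d + d*(1/36) = S/d + d/36 = d/36 + S/d)
J(b, V) = 6*b + 57*V
(Y(-35) + W(-46, A))/(3227 + J(57, -2)) = (-68 + ((1/36)*(-46) + 42/(-46)))/(3227 + (6*57 + 57*(-2))) = (-68 + (-23/18 + 42*(-1/46)))/(3227 + (342 - 114)) = (-68 + (-23/18 - 21/23))/(3227 + 228) = (-68 - 907/414)/3455 = -29059/414*1/3455 = -29059/1430370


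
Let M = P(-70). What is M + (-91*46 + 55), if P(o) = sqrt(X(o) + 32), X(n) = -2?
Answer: -4131 + sqrt(30) ≈ -4125.5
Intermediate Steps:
P(o) = sqrt(30) (P(o) = sqrt(-2 + 32) = sqrt(30))
M = sqrt(30) ≈ 5.4772
M + (-91*46 + 55) = sqrt(30) + (-91*46 + 55) = sqrt(30) + (-4186 + 55) = sqrt(30) - 4131 = -4131 + sqrt(30)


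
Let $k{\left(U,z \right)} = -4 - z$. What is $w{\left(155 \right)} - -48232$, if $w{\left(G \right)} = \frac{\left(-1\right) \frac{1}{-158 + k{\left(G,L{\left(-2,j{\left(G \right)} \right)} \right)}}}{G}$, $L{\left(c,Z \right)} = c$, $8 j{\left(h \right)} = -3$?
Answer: $\frac{1196153601}{24800} \approx 48232.0$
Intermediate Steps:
$j{\left(h \right)} = - \frac{3}{8}$ ($j{\left(h \right)} = \frac{1}{8} \left(-3\right) = - \frac{3}{8}$)
$w{\left(G \right)} = \frac{1}{160 G}$ ($w{\left(G \right)} = \frac{\left(-1\right) \frac{1}{-158 - 2}}{G} = \frac{\left(-1\right) \frac{1}{-160}}{G} = \frac{\left(-1\right) \left(- \frac{1}{160}\right)}{G} = \frac{1}{160 G}$)
$w{\left(155 \right)} - -48232 = \frac{1}{160 \cdot 155} - -48232 = \frac{1}{160} \cdot \frac{1}{155} + 48232 = \frac{1}{24800} + 48232 = \frac{1196153601}{24800}$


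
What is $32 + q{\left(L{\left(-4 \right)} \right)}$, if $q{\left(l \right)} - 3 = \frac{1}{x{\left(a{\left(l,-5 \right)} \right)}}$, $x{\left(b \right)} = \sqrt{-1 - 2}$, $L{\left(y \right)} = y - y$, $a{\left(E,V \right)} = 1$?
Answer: $35 - \frac{i \sqrt{3}}{3} \approx 35.0 - 0.57735 i$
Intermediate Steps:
$L{\left(y \right)} = 0$
$x{\left(b \right)} = i \sqrt{3}$ ($x{\left(b \right)} = \sqrt{-3} = i \sqrt{3}$)
$q{\left(l \right)} = 3 - \frac{i \sqrt{3}}{3}$ ($q{\left(l \right)} = 3 + \frac{1}{i \sqrt{3}} = 3 - \frac{i \sqrt{3}}{3}$)
$32 + q{\left(L{\left(-4 \right)} \right)} = 32 + \left(3 - \frac{i \sqrt{3}}{3}\right) = 35 - \frac{i \sqrt{3}}{3}$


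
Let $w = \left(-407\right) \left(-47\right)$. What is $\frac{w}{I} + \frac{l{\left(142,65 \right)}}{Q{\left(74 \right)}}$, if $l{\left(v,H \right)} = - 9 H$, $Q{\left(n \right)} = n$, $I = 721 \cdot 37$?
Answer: $- \frac{383527}{53354} \approx -7.1883$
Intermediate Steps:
$I = 26677$
$w = 19129$
$\frac{w}{I} + \frac{l{\left(142,65 \right)}}{Q{\left(74 \right)}} = \frac{19129}{26677} + \frac{\left(-9\right) 65}{74} = 19129 \cdot \frac{1}{26677} - \frac{585}{74} = \frac{517}{721} - \frac{585}{74} = - \frac{383527}{53354}$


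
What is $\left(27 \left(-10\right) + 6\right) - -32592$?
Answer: $32328$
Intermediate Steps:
$\left(27 \left(-10\right) + 6\right) - -32592 = \left(-270 + 6\right) + 32592 = -264 + 32592 = 32328$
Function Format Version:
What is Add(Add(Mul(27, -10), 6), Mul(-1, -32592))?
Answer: 32328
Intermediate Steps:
Add(Add(Mul(27, -10), 6), Mul(-1, -32592)) = Add(Add(-270, 6), 32592) = Add(-264, 32592) = 32328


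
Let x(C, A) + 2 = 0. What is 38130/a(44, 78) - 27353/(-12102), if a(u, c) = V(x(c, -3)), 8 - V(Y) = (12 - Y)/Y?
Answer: 30790637/12102 ≈ 2544.3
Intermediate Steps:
x(C, A) = -2 (x(C, A) = -2 + 0 = -2)
V(Y) = 8 - (12 - Y)/Y
a(u, c) = 15 (a(u, c) = 9 - 12/(-2) = 9 - 12*(-½) = 9 + 6 = 15)
38130/a(44, 78) - 27353/(-12102) = 38130/15 - 27353/(-12102) = 38130*(1/15) - 27353*(-1/12102) = 2542 + 27353/12102 = 30790637/12102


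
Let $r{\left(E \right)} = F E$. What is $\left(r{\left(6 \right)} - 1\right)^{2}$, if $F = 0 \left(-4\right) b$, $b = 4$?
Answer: $1$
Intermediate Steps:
$F = 0$ ($F = 0 \left(-4\right) 4 = 0 \cdot 4 = 0$)
$r{\left(E \right)} = 0$ ($r{\left(E \right)} = 0 E = 0$)
$\left(r{\left(6 \right)} - 1\right)^{2} = \left(0 - 1\right)^{2} = \left(-1\right)^{2} = 1$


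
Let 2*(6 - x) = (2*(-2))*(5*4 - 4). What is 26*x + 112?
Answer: 1100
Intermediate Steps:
x = 38 (x = 6 - 2*(-2)*(5*4 - 4)/2 = 6 - (-2)*(20 - 4) = 6 - (-2)*16 = 6 - ½*(-64) = 6 + 32 = 38)
26*x + 112 = 26*38 + 112 = 988 + 112 = 1100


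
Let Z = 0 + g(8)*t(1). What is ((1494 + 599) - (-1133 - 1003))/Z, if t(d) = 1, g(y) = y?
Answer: 4229/8 ≈ 528.63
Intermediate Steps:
Z = 8 (Z = 0 + 8*1 = 0 + 8 = 8)
((1494 + 599) - (-1133 - 1003))/Z = ((1494 + 599) - (-1133 - 1003))/8 = (2093 - 1*(-2136))*(⅛) = (2093 + 2136)*(⅛) = 4229*(⅛) = 4229/8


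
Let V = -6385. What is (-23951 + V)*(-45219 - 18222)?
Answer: 1924546176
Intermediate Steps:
(-23951 + V)*(-45219 - 18222) = (-23951 - 6385)*(-45219 - 18222) = -30336*(-63441) = 1924546176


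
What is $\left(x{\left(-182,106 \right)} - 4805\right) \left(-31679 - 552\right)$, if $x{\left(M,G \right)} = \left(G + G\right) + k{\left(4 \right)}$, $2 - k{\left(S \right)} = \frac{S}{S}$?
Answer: $148004752$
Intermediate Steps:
$k{\left(S \right)} = 1$ ($k{\left(S \right)} = 2 - \frac{S}{S} = 2 - 1 = 1$)
$x{\left(M,G \right)} = 1 + 2 G$ ($x{\left(M,G \right)} = \left(G + G\right) + 1 = 2 G + 1 = 1 + 2 G$)
$\left(x{\left(-182,106 \right)} - 4805\right) \left(-31679 - 552\right) = \left(\left(1 + 2 \cdot 106\right) - 4805\right) \left(-31679 - 552\right) = \left(\left(1 + 212\right) - 4805\right) \left(-32231\right) = \left(213 - 4805\right) \left(-32231\right) = \left(-4592\right) \left(-32231\right) = 148004752$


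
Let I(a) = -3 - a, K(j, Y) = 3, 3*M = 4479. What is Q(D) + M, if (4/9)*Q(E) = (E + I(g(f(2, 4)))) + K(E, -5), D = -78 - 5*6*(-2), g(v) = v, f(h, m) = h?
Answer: 1448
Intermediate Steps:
M = 1493 (M = (⅓)*4479 = 1493)
D = -18 (D = -78 - 30*(-2) = -78 - 1*(-60) = -78 + 60 = -18)
Q(E) = -9/2 + 9*E/4 (Q(E) = 9*((E + (-3 - 1*2)) + 3)/4 = 9*((E + (-3 - 2)) + 3)/4 = 9*((E - 5) + 3)/4 = 9*((-5 + E) + 3)/4 = 9*(-2 + E)/4 = -9/2 + 9*E/4)
Q(D) + M = (-9/2 + (9/4)*(-18)) + 1493 = (-9/2 - 81/2) + 1493 = -45 + 1493 = 1448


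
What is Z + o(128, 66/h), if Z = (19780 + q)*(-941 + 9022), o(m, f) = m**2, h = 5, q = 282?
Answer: 162137406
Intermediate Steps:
Z = 162121022 (Z = (19780 + 282)*(-941 + 9022) = 20062*8081 = 162121022)
Z + o(128, 66/h) = 162121022 + 128**2 = 162121022 + 16384 = 162137406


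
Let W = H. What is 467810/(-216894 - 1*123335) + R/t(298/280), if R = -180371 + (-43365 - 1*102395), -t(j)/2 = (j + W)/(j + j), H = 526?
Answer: 16498405143761/25105157681 ≈ 657.17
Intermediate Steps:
W = 526
t(j) = -(526 + j)/j (t(j) = -2*(j + 526)/(j + j) = -2*(526 + j)/(2*j) = -2*(526 + j)*1/(2*j) = -(526 + j)/j)
R = -326131 (R = -180371 + (-43365 - 102395) = -180371 - 145760 = -326131)
467810/(-216894 - 1*123335) + R/t(298/280) = 467810/(-216894 - 1*123335) - 326131*149/(140*(-526 - 298/280)) = 467810/(-216894 - 123335) - 326131*149/(140*(-526 - 298/280)) = 467810/(-340229) - 326131*149/(140*(-526 - 1*149/140)) = 467810*(-1/340229) - 326131*149/(140*(-526 - 149/140)) = -467810/340229 - 326131/((140/149)*(-73789/140)) = -467810/340229 - 326131/(-73789/149) = -467810/340229 - 326131*(-149/73789) = -467810/340229 + 48593519/73789 = 16498405143761/25105157681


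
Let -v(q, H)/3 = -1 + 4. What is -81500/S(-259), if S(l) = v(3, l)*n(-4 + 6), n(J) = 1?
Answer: 81500/9 ≈ 9055.6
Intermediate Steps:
v(q, H) = -9 (v(q, H) = -3*(-1 + 4) = -3*3 = -9)
S(l) = -9 (S(l) = -9*1 = -9)
-81500/S(-259) = -81500/(-9) = -81500*(-⅑) = 81500/9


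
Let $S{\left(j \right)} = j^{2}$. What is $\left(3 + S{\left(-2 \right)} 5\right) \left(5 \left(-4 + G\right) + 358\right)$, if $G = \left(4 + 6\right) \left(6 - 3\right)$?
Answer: $11224$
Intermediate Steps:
$G = 30$ ($G = 10 \cdot 3 = 30$)
$\left(3 + S{\left(-2 \right)} 5\right) \left(5 \left(-4 + G\right) + 358\right) = \left(3 + \left(-2\right)^{2} \cdot 5\right) \left(5 \left(-4 + 30\right) + 358\right) = \left(3 + 4 \cdot 5\right) \left(5 \cdot 26 + 358\right) = \left(3 + 20\right) \left(130 + 358\right) = 23 \cdot 488 = 11224$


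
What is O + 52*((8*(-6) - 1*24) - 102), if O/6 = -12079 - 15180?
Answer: -172602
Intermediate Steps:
O = -163554 (O = 6*(-12079 - 15180) = 6*(-27259) = -163554)
O + 52*((8*(-6) - 1*24) - 102) = -163554 + 52*((8*(-6) - 1*24) - 102) = -163554 + 52*((-48 - 24) - 102) = -163554 + 52*(-72 - 102) = -163554 + 52*(-174) = -163554 - 9048 = -172602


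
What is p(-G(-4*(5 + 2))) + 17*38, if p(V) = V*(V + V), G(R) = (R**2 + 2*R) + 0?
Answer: 1060614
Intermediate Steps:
G(R) = R**2 + 2*R
p(V) = 2*V**2 (p(V) = V*(2*V) = 2*V**2)
p(-G(-4*(5 + 2))) + 17*38 = 2*(-(-4*(5 + 2))*(2 - 4*(5 + 2)))**2 + 17*38 = 2*(-(-4*7)*(2 - 4*7))**2 + 646 = 2*(-(-28)*(2 - 28))**2 + 646 = 2*(-(-28)*(-26))**2 + 646 = 2*(-1*728)**2 + 646 = 2*(-728)**2 + 646 = 2*529984 + 646 = 1059968 + 646 = 1060614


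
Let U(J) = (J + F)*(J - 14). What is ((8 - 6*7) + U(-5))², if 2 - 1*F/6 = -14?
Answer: 3108169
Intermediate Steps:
F = 96 (F = 12 - 6*(-14) = 12 + 84 = 96)
U(J) = (-14 + J)*(96 + J) (U(J) = (J + 96)*(J - 14) = (96 + J)*(-14 + J) = (-14 + J)*(96 + J))
((8 - 6*7) + U(-5))² = ((8 - 6*7) + (-1344 + (-5)² + 82*(-5)))² = ((8 - 42) + (-1344 + 25 - 410))² = (-34 - 1729)² = (-1763)² = 3108169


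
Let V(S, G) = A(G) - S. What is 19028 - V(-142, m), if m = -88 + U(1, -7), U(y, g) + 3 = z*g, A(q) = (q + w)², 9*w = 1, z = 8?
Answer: -217918/81 ≈ -2690.3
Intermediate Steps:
w = ⅑ (w = (⅑)*1 = ⅑ ≈ 0.11111)
A(q) = (⅑ + q)² (A(q) = (q + ⅑)² = (⅑ + q)²)
U(y, g) = -3 + 8*g
m = -147 (m = -88 + (-3 + 8*(-7)) = -88 + (-3 - 56) = -88 - 59 = -147)
V(S, G) = -S + (1 + 9*G)²/81 (V(S, G) = (1 + 9*G)²/81 - S = -S + (1 + 9*G)²/81)
19028 - V(-142, m) = 19028 - (-1*(-142) + (1 + 9*(-147))²/81) = 19028 - (142 + (1 - 1323)²/81) = 19028 - (142 + (1/81)*(-1322)²) = 19028 - (142 + (1/81)*1747684) = 19028 - (142 + 1747684/81) = 19028 - 1*1759186/81 = 19028 - 1759186/81 = -217918/81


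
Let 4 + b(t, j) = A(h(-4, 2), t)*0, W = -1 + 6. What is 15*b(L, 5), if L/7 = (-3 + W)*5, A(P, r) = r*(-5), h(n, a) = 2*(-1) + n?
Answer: -60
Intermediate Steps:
h(n, a) = -2 + n
W = 5
A(P, r) = -5*r
L = 70 (L = 7*((-3 + 5)*5) = 7*(2*5) = 7*10 = 70)
b(t, j) = -4 (b(t, j) = -4 - 5*t*0 = -4 + 0 = -4)
15*b(L, 5) = 15*(-4) = -60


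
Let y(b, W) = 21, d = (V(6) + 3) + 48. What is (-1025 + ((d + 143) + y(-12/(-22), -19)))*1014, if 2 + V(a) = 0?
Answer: -823368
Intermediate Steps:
V(a) = -2 (V(a) = -2 + 0 = -2)
d = 49 (d = (-2 + 3) + 48 = 1 + 48 = 49)
(-1025 + ((d + 143) + y(-12/(-22), -19)))*1014 = (-1025 + ((49 + 143) + 21))*1014 = (-1025 + (192 + 21))*1014 = (-1025 + 213)*1014 = -812*1014 = -823368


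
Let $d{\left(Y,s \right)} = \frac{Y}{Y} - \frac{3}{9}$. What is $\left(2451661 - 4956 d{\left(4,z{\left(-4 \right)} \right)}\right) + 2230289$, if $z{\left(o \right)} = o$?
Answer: $4678646$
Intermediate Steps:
$d{\left(Y,s \right)} = \frac{2}{3}$ ($d{\left(Y,s \right)} = 1 - \frac{1}{3} = \frac{2}{3}$)
$\left(2451661 - 4956 d{\left(4,z{\left(-4 \right)} \right)}\right) + 2230289 = \left(2451661 - 3304\right) + 2230289 = 2448357 + 2230289 = 4678646$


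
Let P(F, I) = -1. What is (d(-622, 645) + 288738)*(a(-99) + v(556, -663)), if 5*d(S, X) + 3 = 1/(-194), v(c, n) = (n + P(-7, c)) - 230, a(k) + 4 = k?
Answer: -279235051169/970 ≈ -2.8787e+8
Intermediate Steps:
a(k) = -4 + k
v(c, n) = -231 + n (v(c, n) = (n - 1) - 230 = (-1 + n) - 230 = -231 + n)
d(S, X) = -583/970 (d(S, X) = -3/5 + (1/5)/(-194) = -3/5 + (1/5)*(-1/194) = -3/5 - 1/970 = -583/970)
(d(-622, 645) + 288738)*(a(-99) + v(556, -663)) = (-583/970 + 288738)*((-4 - 99) + (-231 - 663)) = 280075277*(-103 - 894)/970 = (280075277/970)*(-997) = -279235051169/970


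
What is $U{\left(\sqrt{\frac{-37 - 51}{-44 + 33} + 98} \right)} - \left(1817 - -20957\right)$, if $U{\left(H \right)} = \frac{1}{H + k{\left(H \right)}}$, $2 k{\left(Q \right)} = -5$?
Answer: $- \frac{9086816}{399} + \frac{4 \sqrt{106}}{399} \approx -22774.0$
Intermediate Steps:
$k{\left(Q \right)} = - \frac{5}{2}$ ($k{\left(Q \right)} = \frac{1}{2} \left(-5\right) = - \frac{5}{2}$)
$U{\left(H \right)} = \frac{1}{- \frac{5}{2} + H}$ ($U{\left(H \right)} = \frac{1}{H - \frac{5}{2}} = \frac{1}{- \frac{5}{2} + H}$)
$U{\left(\sqrt{\frac{-37 - 51}{-44 + 33} + 98} \right)} - \left(1817 - -20957\right) = \frac{2}{-5 + 2 \sqrt{\frac{-37 - 51}{-44 + 33} + 98}} - \left(1817 - -20957\right) = \frac{2}{-5 + 2 \sqrt{- \frac{88}{-11} + 98}} - \left(1817 + 20957\right) = \frac{2}{-5 + 2 \sqrt{\left(-88\right) \left(- \frac{1}{11}\right) + 98}} - 22774 = \frac{2}{-5 + 2 \sqrt{8 + 98}} - 22774 = \frac{2}{-5 + 2 \sqrt{106}} - 22774 = -22774 + \frac{2}{-5 + 2 \sqrt{106}}$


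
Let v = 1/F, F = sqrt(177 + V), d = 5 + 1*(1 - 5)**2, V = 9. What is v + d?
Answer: 21 + sqrt(186)/186 ≈ 21.073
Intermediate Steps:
d = 21 (d = 5 + 1*(-4)**2 = 5 + 1*16 = 5 + 16 = 21)
F = sqrt(186) (F = sqrt(177 + 9) = sqrt(186) ≈ 13.638)
v = sqrt(186)/186 (v = 1/(sqrt(186)) = sqrt(186)/186 ≈ 0.073324)
v + d = sqrt(186)/186 + 21 = 21 + sqrt(186)/186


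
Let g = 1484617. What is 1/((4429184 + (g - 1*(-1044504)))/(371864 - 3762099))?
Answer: -678047/1391661 ≈ -0.48722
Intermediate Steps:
1/((4429184 + (g - 1*(-1044504)))/(371864 - 3762099)) = 1/((4429184 + (1484617 - 1*(-1044504)))/(371864 - 3762099)) = 1/((4429184 + (1484617 + 1044504))/(-3390235)) = 1/((4429184 + 2529121)*(-1/3390235)) = 1/(6958305*(-1/3390235)) = 1/(-1391661/678047) = -678047/1391661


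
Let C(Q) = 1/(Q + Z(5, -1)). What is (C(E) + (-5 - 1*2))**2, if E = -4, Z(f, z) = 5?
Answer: 36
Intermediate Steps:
C(Q) = 1/(5 + Q) (C(Q) = 1/(Q + 5) = 1/(5 + Q))
(C(E) + (-5 - 1*2))**2 = (1/(5 - 4) + (-5 - 1*2))**2 = (1/1 + (-5 - 2))**2 = (1 - 7)**2 = (-6)**2 = 36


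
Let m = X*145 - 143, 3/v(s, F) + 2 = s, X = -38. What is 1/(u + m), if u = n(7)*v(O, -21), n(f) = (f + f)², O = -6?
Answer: -2/11453 ≈ -0.00017463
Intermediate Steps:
v(s, F) = 3/(-2 + s)
n(f) = 4*f² (n(f) = (2*f)² = 4*f²)
u = -147/2 (u = (4*7²)*(3/(-2 - 6)) = (4*49)*(3/(-8)) = 196*(3*(-⅛)) = 196*(-3/8) = -147/2 ≈ -73.500)
m = -5653 (m = -38*145 - 143 = -5510 - 143 = -5653)
1/(u + m) = 1/(-147/2 - 5653) = 1/(-11453/2) = -2/11453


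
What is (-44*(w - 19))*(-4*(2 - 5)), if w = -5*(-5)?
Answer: -3168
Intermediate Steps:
w = 25
(-44*(w - 19))*(-4*(2 - 5)) = (-44*(25 - 19))*(-4*(2 - 5)) = (-44*6)*(-4*(-3)) = -264*12 = -3168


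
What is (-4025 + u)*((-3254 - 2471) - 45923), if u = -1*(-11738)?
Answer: -398361024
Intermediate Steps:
u = 11738
(-4025 + u)*((-3254 - 2471) - 45923) = (-4025 + 11738)*((-3254 - 2471) - 45923) = 7713*(-5725 - 45923) = 7713*(-51648) = -398361024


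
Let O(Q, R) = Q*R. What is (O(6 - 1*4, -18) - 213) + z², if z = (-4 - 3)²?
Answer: 2152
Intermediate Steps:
z = 49 (z = (-7)² = 49)
(O(6 - 1*4, -18) - 213) + z² = ((6 - 1*4)*(-18) - 213) + 49² = ((6 - 4)*(-18) - 213) + 2401 = (2*(-18) - 213) + 2401 = (-36 - 213) + 2401 = -249 + 2401 = 2152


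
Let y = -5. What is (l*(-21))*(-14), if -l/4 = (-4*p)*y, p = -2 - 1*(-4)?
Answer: -47040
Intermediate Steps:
p = 2 (p = -2 + 4 = 2)
l = -160 (l = -4*(-4*2)*(-5) = -(-32)*(-5) = -4*40 = -160)
(l*(-21))*(-14) = -160*(-21)*(-14) = 3360*(-14) = -47040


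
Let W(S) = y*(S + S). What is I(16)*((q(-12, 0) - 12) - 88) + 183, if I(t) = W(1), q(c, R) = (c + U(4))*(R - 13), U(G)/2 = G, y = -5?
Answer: 663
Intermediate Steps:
W(S) = -10*S (W(S) = -5*(S + S) = -10*S)
U(G) = 2*G
q(c, R) = (-13 + R)*(8 + c) (q(c, R) = (c + 2*4)*(R - 13) = (c + 8)*(-13 + R) = (8 + c)*(-13 + R) = (-13 + R)*(8 + c))
I(t) = -10 (I(t) = -10*1 = -10)
I(16)*((q(-12, 0) - 12) - 88) + 183 = -10*(((-104 - 13*(-12) + 8*0 + 0*(-12)) - 12) - 88) + 183 = -10*(((-104 + 156 + 0 + 0) - 12) - 88) + 183 = -10*((52 - 12) - 88) + 183 = -10*(40 - 88) + 183 = -10*(-48) + 183 = 480 + 183 = 663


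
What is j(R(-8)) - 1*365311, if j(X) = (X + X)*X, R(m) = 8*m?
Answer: -357119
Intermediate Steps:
j(X) = 2*X² (j(X) = (2*X)*X = 2*X²)
j(R(-8)) - 1*365311 = 2*(8*(-8))² - 1*365311 = 2*(-64)² - 365311 = 2*4096 - 365311 = 8192 - 365311 = -357119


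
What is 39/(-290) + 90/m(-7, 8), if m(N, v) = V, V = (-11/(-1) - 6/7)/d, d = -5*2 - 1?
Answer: -2012469/20590 ≈ -97.740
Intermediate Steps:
d = -11 (d = -10 - 1 = -11)
V = -71/77 (V = (-11/(-1) - 6/7)/(-11) = (-11*(-1) - 6*⅐)*(-1/11) = (11 - 6/7)*(-1/11) = (71/7)*(-1/11) = -71/77 ≈ -0.92208)
m(N, v) = -71/77
39/(-290) + 90/m(-7, 8) = 39/(-290) + 90/(-71/77) = 39*(-1/290) + 90*(-77/71) = -39/290 - 6930/71 = -2012469/20590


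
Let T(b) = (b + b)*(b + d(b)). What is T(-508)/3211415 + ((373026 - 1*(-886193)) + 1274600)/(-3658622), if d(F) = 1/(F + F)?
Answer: -6248823429647/11749353570130 ≈ -0.53184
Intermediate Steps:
d(F) = 1/(2*F)
T(b) = 2*b*(b + 1/(2*b)) (T(b) = (b + b)*(b + 1/(2*b)) = (2*b)*(b + 1/(2*b)) = 2*b*(b + 1/(2*b)))
T(-508)/3211415 + ((373026 - 1*(-886193)) + 1274600)/(-3658622) = (1 + 2*(-508)²)/3211415 + ((373026 - 1*(-886193)) + 1274600)/(-3658622) = (1 + 2*258064)*(1/3211415) + ((373026 + 886193) + 1274600)*(-1/3658622) = (1 + 516128)*(1/3211415) + (1259219 + 1274600)*(-1/3658622) = 516129*(1/3211415) + 2533819*(-1/3658622) = 516129/3211415 - 2533819/3658622 = -6248823429647/11749353570130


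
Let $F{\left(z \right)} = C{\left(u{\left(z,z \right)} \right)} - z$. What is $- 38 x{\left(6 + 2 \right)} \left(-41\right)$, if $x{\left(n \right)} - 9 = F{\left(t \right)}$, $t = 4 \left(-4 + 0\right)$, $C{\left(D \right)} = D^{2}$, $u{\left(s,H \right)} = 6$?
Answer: $95038$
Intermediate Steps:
$t = -16$ ($t = 4 \left(-4\right) = -16$)
$F{\left(z \right)} = 36 - z$ ($F{\left(z \right)} = 6^{2} - z = 36 - z$)
$x{\left(n \right)} = 61$ ($x{\left(n \right)} = 9 + \left(36 - -16\right) = 9 + \left(36 + 16\right) = 9 + 52 = 61$)
$- 38 x{\left(6 + 2 \right)} \left(-41\right) = \left(-38\right) 61 \left(-41\right) = \left(-2318\right) \left(-41\right) = 95038$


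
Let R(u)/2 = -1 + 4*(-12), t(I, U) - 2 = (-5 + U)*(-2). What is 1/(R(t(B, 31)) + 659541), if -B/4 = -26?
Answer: 1/659443 ≈ 1.5164e-6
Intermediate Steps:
B = 104 (B = -4*(-26) = 104)
t(I, U) = 12 - 2*U (t(I, U) = 2 + (-5 + U)*(-2) = 2 + (10 - 2*U) = 12 - 2*U)
R(u) = -98 (R(u) = 2*(-1 + 4*(-12)) = 2*(-1 - 48) = 2*(-49) = -98)
1/(R(t(B, 31)) + 659541) = 1/(-98 + 659541) = 1/659443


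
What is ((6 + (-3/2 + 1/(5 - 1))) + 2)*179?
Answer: 4833/4 ≈ 1208.3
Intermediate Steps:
((6 + (-3/2 + 1/(5 - 1))) + 2)*179 = ((6 + (-3*½ + 1/4)) + 2)*179 = ((6 + (-3/2 + 1*(¼))) + 2)*179 = ((6 + (-3/2 + ¼)) + 2)*179 = ((6 - 5/4) + 2)*179 = (19/4 + 2)*179 = (27/4)*179 = 4833/4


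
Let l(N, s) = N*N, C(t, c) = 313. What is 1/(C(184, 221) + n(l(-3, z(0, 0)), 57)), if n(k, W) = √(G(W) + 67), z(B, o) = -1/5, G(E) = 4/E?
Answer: 17841/5580410 - √217911/5580410 ≈ 0.0031134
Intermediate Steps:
z(B, o) = -⅕ (z(B, o) = -1*⅕ = -⅕)
l(N, s) = N²
n(k, W) = √(67 + 4/W) (n(k, W) = √(4/W + 67) = √(67 + 4/W))
1/(C(184, 221) + n(l(-3, z(0, 0)), 57)) = 1/(313 + √(67 + 4/57)) = 1/(313 + √(3823/57)) = 1/(313 + √217911/57)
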